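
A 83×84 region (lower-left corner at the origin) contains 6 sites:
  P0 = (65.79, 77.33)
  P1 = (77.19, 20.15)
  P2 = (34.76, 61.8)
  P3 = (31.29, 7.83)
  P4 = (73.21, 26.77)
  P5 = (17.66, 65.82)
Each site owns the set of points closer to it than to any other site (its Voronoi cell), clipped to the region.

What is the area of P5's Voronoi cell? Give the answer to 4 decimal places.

Area of P5's cell: 1266.5329

1. box [0,83]×[0,84]: [(0, 0) (83, 0) (83, 84) (0, 84)]
2. ⊥bis P5·P0 via (41.725,71.575): [(0, 0) (58.8417, 0) (38.7536, 84) (0, 84)]  |A|=4099.0054
3. ⊥bis P5·P1 via (47.425,42.985): [(0, 0) (14.4479, 0) (48.2919, 44.115) (38.7536, 84) (0, 84)]  |A|=3119.7895
4. ⊥bis P5·P2 via (26.21,63.81): [(0, 0) (11.2091, 0) (30.9564, 84) (0, 84)]  |A|=1770.9499
5. ⊥bis P5·P3 via (24.475,36.825): [(0, 31.0724) (19.5966, 35.6784) (30.9564, 84) (0, 84)]  |A|=1266.5329
6. ⊥bis P5·P4 via (45.435,46.295): [(0, 31.0724) (19.5966, 35.6784) (30.9564, 84) (0, 84)]  |A|=1266.5329
7. canonical 4-gon: [(0, 31.0724) (19.5966, 35.6784) (30.9564, 84) (0, 84)]
8. shoelace: 1266.5329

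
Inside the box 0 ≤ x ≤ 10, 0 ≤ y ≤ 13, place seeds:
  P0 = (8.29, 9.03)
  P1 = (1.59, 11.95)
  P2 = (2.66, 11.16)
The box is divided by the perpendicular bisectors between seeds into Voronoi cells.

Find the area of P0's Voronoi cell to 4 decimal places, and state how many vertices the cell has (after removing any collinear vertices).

Area of P0's cell: 76.5063 (4 vertices)

1. box [0,10]×[0,13]: [(0, 0) (10, 0) (10, 13) (0, 13)]
2. ⊥bis P0·P1 via (4.94,10.49): [(0.3682, 0) (10, 0) (10, 13) (6.0339, 13)]  |A|=88.386
3. ⊥bis P0·P2 via (5.475,10.095): [(1.6558, 0) (10, 0) (10, 13) (6.574, 13)]  |A|=76.5063
4. canonical 4-gon: [(1.6558, 0) (10, 0) (10, 13) (6.574, 13)]
5. shoelace: 76.5063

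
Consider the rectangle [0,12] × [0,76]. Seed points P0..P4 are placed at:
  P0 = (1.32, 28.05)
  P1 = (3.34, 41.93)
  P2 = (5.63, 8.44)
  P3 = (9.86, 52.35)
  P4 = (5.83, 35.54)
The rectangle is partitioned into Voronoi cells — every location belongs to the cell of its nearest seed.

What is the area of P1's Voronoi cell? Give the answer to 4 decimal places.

1. box [0,12]×[0,76]: [(0, 0) (12, 0) (12, 76) (0, 76)]
2. ⊥bis P1·P0 via (2.33,34.99): [(0, 35.3291) (12, 33.5827) (12, 76) (0, 76)]  |A|=498.5293
3. ⊥bis P1·P2 via (4.485,25.185): [(0, 35.3291) (12, 33.5827) (12, 76) (0, 76)]  |A|=498.5293
4. ⊥bis P1·P3 via (6.6,47.14): [(0, 51.2698) (0, 35.3291) (12, 33.5827) (12, 43.7611)]  |A|=156.7145
5. ⊥bis P1·P4 via (4.585,38.735): [(0, 51.2698) (0, 36.9484) (12, 41.6244) (12, 43.7611)]  |A|=98.7486
6. canonical 4-gon: [(0, 51.2698) (0, 36.9484) (12, 41.6244) (12, 43.7611)]
7. shoelace: 98.7486

Area of P1's cell: 98.7486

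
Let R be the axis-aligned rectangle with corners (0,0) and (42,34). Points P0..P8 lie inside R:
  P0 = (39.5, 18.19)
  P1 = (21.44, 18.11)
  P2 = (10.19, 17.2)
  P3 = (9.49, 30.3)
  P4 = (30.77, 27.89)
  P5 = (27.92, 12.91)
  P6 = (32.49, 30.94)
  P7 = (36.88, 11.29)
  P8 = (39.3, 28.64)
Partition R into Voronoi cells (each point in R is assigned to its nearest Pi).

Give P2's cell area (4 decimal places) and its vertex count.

1. box [0,42]×[0,34]: [(0, 0) (42, 0) (42, 34) (0, 34)]
2. ⊥bis P2·P0 via (24.845,17.695): [(0, 0) (25.4427, 0) (24.2943, 34) (0, 34)]  |A|=845.5281
3. ⊥bis P2·P1 via (15.815,17.655): [(0, 0) (17.2431, 0) (14.4929, 34) (0, 34)]  |A|=539.5114
4. ⊥bis P2·P3 via (9.84,23.75): [(0, 23.2242) (0, 0) (17.2431, 0) (15.2984, 24.0417)]  |A|=384.9228
5. ⊥bis P2·P4 via (20.48,22.545): [(0, 23.2242) (0, 0) (17.2431, 0) (15.2984, 24.0417)]  |A|=384.9228
6. ⊥bis P2·P5 via (19.055,15.055): [(0, 23.2242) (0, 0) (15.4123, 0) (16.7844, 5.6708) (15.2984, 24.0417)]  |A|=379.7316
7. ⊥bis P2·P6 via (21.34,24.07): [(0, 23.2242) (0, 0) (15.4123, 0) (16.7844, 5.6708) (15.2984, 24.0417)]  |A|=379.7316
8. ⊥bis P2·P7 via (23.535,14.245): [(0, 23.2242) (0, 0) (15.4123, 0) (16.7844, 5.6708) (15.2984, 24.0417)]  |A|=379.7316
9. ⊥bis P2·P8 via (24.745,22.92): [(0, 23.2242) (0, 0) (15.4123, 0) (16.7844, 5.6708) (15.2984, 24.0417)]  |A|=379.7316
10. canonical 5-gon: [(0, 23.2242) (0, 0) (15.4123, 0) (16.7844, 5.6708) (15.2984, 24.0417)]
11. shoelace: 379.7316

Area of P2's cell: 379.7316 (5 vertices)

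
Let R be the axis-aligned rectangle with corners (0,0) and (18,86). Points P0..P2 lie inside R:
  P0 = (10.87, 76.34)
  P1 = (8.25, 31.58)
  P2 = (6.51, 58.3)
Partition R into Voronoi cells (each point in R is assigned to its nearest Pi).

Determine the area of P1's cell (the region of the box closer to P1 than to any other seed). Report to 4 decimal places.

Area of P1's cell: 810.8189

1. box [0,18]×[0,86]: [(0, 0) (18, 0) (18, 86) (0, 86)]
2. ⊥bis P1·P0 via (9.56,53.96): [(0, 54.5196) (0, 0) (18, 0) (18, 53.466)]  |A|=971.87
3. ⊥bis P1·P2 via (7.38,44.94): [(0, 44.4594) (0, 0) (18, 0) (18, 45.6316)]  |A|=810.8189
4. canonical 4-gon: [(0, 44.4594) (0, 0) (18, 0) (18, 45.6316)]
5. shoelace: 810.8189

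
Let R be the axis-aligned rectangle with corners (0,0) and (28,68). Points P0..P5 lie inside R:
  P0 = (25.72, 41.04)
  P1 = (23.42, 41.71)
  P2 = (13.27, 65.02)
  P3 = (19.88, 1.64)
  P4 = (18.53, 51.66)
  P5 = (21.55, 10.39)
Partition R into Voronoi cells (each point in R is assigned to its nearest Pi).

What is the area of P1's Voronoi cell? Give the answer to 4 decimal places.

Area of P1's cell: 361.4483

1. box [0,28]×[0,68]: [(0, 0) (28, 0) (28, 68) (0, 68)]
2. ⊥bis P1·P0 via (24.57,41.375): [(0, 0) (12.5173, 0) (28, 53.1496) (28, 68) (0, 68)]  |A|=1492.5497
3. ⊥bis P1·P2 via (18.345,53.365): [(0, 45.3769) (0, 0) (12.5173, 0) (28, 53.1496) (28, 57.5691)]  |A|=1029.7946
4. ⊥bis P1·P3 via (21.65,21.675): [(0, 45.3769) (0, 23.5877) (18.902, 21.9178) (28, 53.1496) (28, 57.5691)]  |A|=669.6917
5. ⊥bis P1·P4 via (20.975,46.685): [(0, 36.3767) (0, 23.5877) (18.902, 21.9178) (26.9759, 49.6342)]  |A|=441.1875
6. ⊥bis P1·P5 via (22.485,26.05): [(0, 36.3767) (0, 27.3925) (20.1464, 26.1896) (26.9759, 49.6342)]  |A|=361.4483
7. canonical 4-gon: [(0, 36.3767) (0, 27.3925) (20.1464, 26.1896) (26.9759, 49.6342)]
8. shoelace: 361.4483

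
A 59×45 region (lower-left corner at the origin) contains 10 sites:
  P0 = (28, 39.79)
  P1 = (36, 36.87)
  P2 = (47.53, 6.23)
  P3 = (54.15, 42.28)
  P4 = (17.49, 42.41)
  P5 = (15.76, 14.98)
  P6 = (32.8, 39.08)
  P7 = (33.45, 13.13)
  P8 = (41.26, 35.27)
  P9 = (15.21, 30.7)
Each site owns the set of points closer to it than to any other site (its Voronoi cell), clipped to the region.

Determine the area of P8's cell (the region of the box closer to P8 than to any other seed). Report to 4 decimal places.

1. box [0,59]×[0,45]: [(0, 0) (59, 0) (59, 45) (0, 45)]
2. ⊥bis P8·P0 via (34.63,37.53): [(21.837, 0) (59, 0) (59, 45) (37.1763, 45)]  |A|=1327.2007
3. ⊥bis P8·P1 via (38.63,36.07): [(27.6581, 0) (59, 0) (59, 45) (41.3463, 45)]  |A|=1102.399
4. ⊥bis P8·P2 via (44.395,20.75): [(33.2371, 18.3409) (59, 23.9034) (59, 45) (41.3463, 45)]  |A|=507.0703
5. ⊥bis P8·P3 via (47.705,38.775): [(33.2371, 18.3409) (56.1297, 23.2836) (44.3196, 45) (41.3463, 45)]  |A|=317.3915
6. ⊥bis P8·P4 via (29.375,38.84): [(33.2371, 18.3409) (56.1297, 23.2836) (44.3196, 45) (41.3463, 45)]  |A|=317.3915
7. ⊥bis P8·P5 via (28.51,25.125): [(33.4227, 18.9509) (33.8096, 18.4645) (56.1297, 23.2836) (44.3196, 45) (41.3463, 45)]  |A|=317.2284
8. ⊥bis P8·P6 via (37.03,37.175): [(33.4227, 18.9509) (33.8096, 18.4645) (56.1297, 23.2836) (44.3196, 45) (41.3463, 45)]  |A|=317.2284
9. ⊥bis P8·P7 via (37.355,24.2): [(35.2457, 24.9441) (46.0948, 21.117) (56.1297, 23.2836) (44.3196, 45) (41.3463, 45)]  |A|=277.7289
10. ⊥bis P8·P9 via (28.235,32.985): [(35.2457, 24.9441) (46.0948, 21.117) (56.1297, 23.2836) (44.3196, 45) (41.3463, 45)]  |A|=277.7289
11. canonical 5-gon: [(35.2457, 24.9441) (46.0948, 21.117) (56.1297, 23.2836) (44.3196, 45) (41.3463, 45)]
12. shoelace: 277.7289

Area of P8's cell: 277.7289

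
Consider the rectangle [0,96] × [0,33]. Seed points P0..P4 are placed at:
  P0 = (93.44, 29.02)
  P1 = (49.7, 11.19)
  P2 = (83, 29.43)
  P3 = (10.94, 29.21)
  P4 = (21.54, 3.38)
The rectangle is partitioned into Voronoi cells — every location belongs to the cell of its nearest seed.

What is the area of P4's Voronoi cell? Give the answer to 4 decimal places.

Area of P4's cell: 574.9121

1. box [0,96]×[0,33]: [(0, 0) (96, 0) (96, 33) (0, 33)]
2. ⊥bis P4·P0 via (57.49,16.2): [(0, 0) (63.267, 0) (51.499, 33) (0, 33)]  |A|=1893.6396
3. ⊥bis P4·P1 via (35.62,7.285): [(0, 0) (37.6404, 0) (28.4881, 33) (0, 33)]  |A|=1091.1212
4. ⊥bis P4·P2 via (52.27,16.405): [(0, 0) (37.6404, 0) (28.4881, 33) (0, 33)]  |A|=1091.1212
5. ⊥bis P4·P3 via (16.24,16.295): [(0, 9.6305) (0, 0) (37.6404, 0) (31.3961, 22.5147)]  |A|=574.9121
6. canonical 4-gon: [(0, 9.6305) (0, 0) (37.6404, 0) (31.3961, 22.5147)]
7. shoelace: 574.9121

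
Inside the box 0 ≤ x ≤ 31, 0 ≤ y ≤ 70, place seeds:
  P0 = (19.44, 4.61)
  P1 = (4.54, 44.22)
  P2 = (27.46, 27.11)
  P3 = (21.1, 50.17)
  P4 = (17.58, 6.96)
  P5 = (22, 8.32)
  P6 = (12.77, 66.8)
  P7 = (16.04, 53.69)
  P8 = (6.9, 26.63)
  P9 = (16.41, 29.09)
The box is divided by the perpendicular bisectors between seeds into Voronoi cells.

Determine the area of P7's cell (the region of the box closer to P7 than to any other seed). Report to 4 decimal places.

1. box [0,31]×[0,70]: [(0, 0) (31, 0) (31, 70) (0, 70)]
2. ⊥bis P7·P0 via (17.74,29.15): [(0, 27.9211) (31, 30.0686) (31, 70) (0, 70)]  |A|=1271.1604
3. ⊥bis P7·P1 via (10.29,48.955): [(0, 61.4508) (26.1209, 29.7306) (31, 30.0686) (31, 70) (0, 70)]  |A|=833.2475
4. ⊥bis P7·P2 via (21.75,40.4): [(0, 61.4508) (18.4887, 38.9988) (31, 44.3742) (31, 70) (0, 70)]  |A|=719.8563
5. ⊥bis P7·P3 via (18.57,51.93): [(0, 61.4508) (13.6565, 44.8668) (31, 69.7981) (31, 70) (0, 70)]  |A|=449.6907
6. ⊥bis P7·P4 via (16.81,30.325): [(0, 61.4508) (13.6565, 44.8668) (31, 69.7981) (31, 70) (0, 70)]  |A|=449.6907
7. ⊥bis P7·P5 via (19.02,31.005): [(0, 61.4508) (13.6565, 44.8668) (31, 69.7981) (31, 70) (0, 70)]  |A|=449.6907
8. ⊥bis P7·P6 via (14.405,60.245): [(3.2783, 57.4697) (13.6565, 44.8668) (26.4431, 63.2477)]  |A|=175.9536
9. ⊥bis P7·P8 via (11.47,40.16): [(3.2783, 57.4697) (13.6565, 44.8668) (26.4431, 63.2477)]  |A|=175.9536
10. ⊥bis P7·P9 via (16.225,41.39): [(3.2783, 57.4697) (13.6565, 44.8668) (26.4431, 63.2477)]  |A|=175.9536
11. canonical 3-gon: [(3.2783, 57.4697) (13.6565, 44.8668) (26.4431, 63.2477)]
12. shoelace: 175.9536

Area of P7's cell: 175.9536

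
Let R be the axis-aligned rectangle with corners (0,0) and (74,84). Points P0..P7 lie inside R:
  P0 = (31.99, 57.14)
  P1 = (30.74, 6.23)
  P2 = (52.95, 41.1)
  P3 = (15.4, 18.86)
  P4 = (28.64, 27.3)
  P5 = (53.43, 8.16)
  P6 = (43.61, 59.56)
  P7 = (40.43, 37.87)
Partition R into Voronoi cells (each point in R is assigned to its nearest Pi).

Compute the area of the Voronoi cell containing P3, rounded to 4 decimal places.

Area of P3's cell: 822.7803

1. box [0,74]×[0,84]: [(0, 0) (74, 0) (74, 84) (0, 84)]
2. ⊥bis P3·P0 via (23.695,38): [(0, 48.2691) (0, 0) (74, 0) (74, 16.1985)]  |A|=2385.3016
3. ⊥bis P3·P1 via (23.07,12.545): [(38.6808, 31.5054) (0, 48.2691) (0, 0) (12.7412, 0)]  |A|=1134.2515
4. ⊥bis P3·P2 via (34.175,29.98): [(35.5347, 27.6843) (31.4036, 34.6592) (0, 48.2691) (0, 0) (12.7412, 0)]  |A|=1115.387
5. ⊥bis P3·P4 via (22.02,23.08): [(26.2633, 16.4235) (8.2391, 44.6984) (0, 48.2691) (0, 0) (12.7412, 0)]  |A|=822.7803
6. ⊥bis P3·P5 via (34.415,13.51): [(26.2633, 16.4235) (8.2391, 44.6984) (0, 48.2691) (0, 0) (12.7412, 0)]  |A|=822.7803
7. ⊥bis P3·P6 via (29.505,39.21): [(26.2633, 16.4235) (8.2391, 44.6984) (0, 48.2691) (0, 0) (12.7412, 0)]  |A|=822.7803
8. ⊥bis P3·P7 via (27.915,28.365): [(26.2633, 16.4235) (8.2391, 44.6984) (0, 48.2691) (0, 0) (12.7412, 0)]  |A|=822.7803
9. canonical 5-gon: [(26.2633, 16.4235) (8.2391, 44.6984) (0, 48.2691) (0, 0) (12.7412, 0)]
10. shoelace: 822.7803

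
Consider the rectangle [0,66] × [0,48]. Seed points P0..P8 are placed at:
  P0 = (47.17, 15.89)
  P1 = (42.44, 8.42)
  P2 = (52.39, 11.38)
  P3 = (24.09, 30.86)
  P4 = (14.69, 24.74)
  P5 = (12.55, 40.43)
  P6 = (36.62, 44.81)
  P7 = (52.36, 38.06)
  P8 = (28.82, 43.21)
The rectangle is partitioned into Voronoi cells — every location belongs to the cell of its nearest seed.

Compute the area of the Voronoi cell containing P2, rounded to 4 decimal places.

1. box [0,66]×[0,48]: [(0, 0) (66, 0) (66, 48) (0, 48)]
2. ⊥bis P2·P0 via (49.78,13.635): [(37.9996, 0) (66, 0) (66, 32.4085)]  |A|=453.7257
3. ⊥bis P2·P1 via (47.415,9.9): [(47.1942, 10.6421) (50.3601, 0) (66, 0) (66, 32.4085)]  |A|=387.9543
4. ⊥bis P2·P3 via (38.24,21.12): [(47.1942, 10.6421) (50.3601, 0) (66, 0) (66, 32.4085)]  |A|=387.9543
5. ⊥bis P2·P4 via (33.54,18.06): [(47.1942, 10.6421) (50.3601, 0) (66, 0) (66, 32.4085)]  |A|=387.9543
6. ⊥bis P2·P5 via (32.47,25.905): [(47.1942, 10.6421) (50.3601, 0) (66, 0) (66, 32.4085)]  |A|=387.9543
7. ⊥bis P2·P6 via (44.505,28.095): [(47.1942, 10.6421) (50.3601, 0) (66, 0) (66, 32.4085)]  |A|=387.9543
8. ⊥bis P2·P7 via (52.375,24.72): [(59.3641, 24.7279) (47.1942, 10.6421) (50.3601, 0) (66, 0) (66, 24.7353)]  |A|=362.495
9. ⊥bis P2·P8 via (40.605,27.295): [(59.3641, 24.7279) (47.1942, 10.6421) (50.3601, 0) (66, 0) (66, 24.7353)]  |A|=362.495
10. canonical 5-gon: [(59.3641, 24.7279) (47.1942, 10.6421) (50.3601, 0) (66, 0) (66, 24.7353)]
11. shoelace: 362.495

Area of P2's cell: 362.4950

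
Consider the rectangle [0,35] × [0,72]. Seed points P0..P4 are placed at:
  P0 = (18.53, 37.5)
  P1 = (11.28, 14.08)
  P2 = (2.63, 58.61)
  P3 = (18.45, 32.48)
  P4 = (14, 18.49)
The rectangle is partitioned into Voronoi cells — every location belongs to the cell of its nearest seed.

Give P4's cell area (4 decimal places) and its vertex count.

Area of P4's cell: 412.7198 (4 vertices)

1. box [0,35]×[0,72]: [(0, 0) (35, 0) (35, 72) (0, 72)]
2. ⊥bis P4·P0 via (16.265,27.995): [(0, 31.8709) (0, 0) (35, 0) (35, 23.5305)]  |A|=969.5247
3. ⊥bis P4·P1 via (12.64,16.285): [(0, 31.8709) (0, 24.0811) (35, 2.4938) (35, 23.5305)]  |A|=504.464
4. ⊥bis P4·P2 via (8.315,38.55): [(0, 31.8709) (0, 24.0811) (35, 2.4938) (35, 23.5305)]  |A|=504.464
5. ⊥bis P4·P3 via (16.225,25.485): [(0, 30.6459) (0, 24.0811) (35, 2.4938) (35, 19.513)]  |A|=412.7198
6. canonical 4-gon: [(0, 30.6459) (0, 24.0811) (35, 2.4938) (35, 19.513)]
7. shoelace: 412.7198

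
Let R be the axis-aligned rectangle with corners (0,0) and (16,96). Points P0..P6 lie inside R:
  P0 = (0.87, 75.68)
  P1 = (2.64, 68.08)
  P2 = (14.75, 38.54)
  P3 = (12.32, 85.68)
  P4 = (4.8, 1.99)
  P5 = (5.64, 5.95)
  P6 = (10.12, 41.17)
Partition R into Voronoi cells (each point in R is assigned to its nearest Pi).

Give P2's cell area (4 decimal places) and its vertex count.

1. box [0,16]×[0,96]: [(0, 0) (16, 0) (16, 96) (0, 96)]
2. ⊥bis P2·P0 via (7.81,57.11): [(0, 54.1912) (0, 0) (16, 0) (16, 60.1708)]  |A|=914.8961
3. ⊥bis P2·P1 via (8.695,53.31): [(0, 49.7455) (0, 0) (16, 0) (16, 56.3047)]  |A|=848.4013
4. ⊥bis P2·P3 via (13.535,62.11): [(0, 49.7455) (0, 0) (16, 0) (16, 56.3047)]  |A|=848.4013
5. ⊥bis P2·P4 via (9.775,20.265): [(0, 49.7455) (0, 22.926) (16, 18.5704) (16, 56.3047)]  |A|=516.43
6. ⊥bis P2·P5 via (10.195,22.245): [(0, 49.7455) (0, 25.0948) (16, 20.6223) (16, 56.3047)]  |A|=482.6641
7. ⊥bis P2·P6 via (12.435,39.855): [(3.4957, 24.1177) (16, 20.6223) (16, 46.131)]  |A|=159.4848
8. canonical 3-gon: [(3.4957, 24.1177) (16, 20.6223) (16, 46.131)]
9. shoelace: 159.4848

Area of P2's cell: 159.4848 (3 vertices)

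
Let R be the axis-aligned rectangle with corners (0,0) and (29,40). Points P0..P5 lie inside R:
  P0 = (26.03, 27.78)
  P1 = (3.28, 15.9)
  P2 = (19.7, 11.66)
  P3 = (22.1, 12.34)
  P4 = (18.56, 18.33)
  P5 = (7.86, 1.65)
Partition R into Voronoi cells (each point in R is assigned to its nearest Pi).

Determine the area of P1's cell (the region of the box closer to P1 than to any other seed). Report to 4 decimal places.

Area of P1's cell: 294.9449

1. box [0,29]×[0,40]: [(0, 0) (29, 0) (29, 40) (0, 40)]
2. ⊥bis P1·P0 via (14.655,21.84): [(0, 0) (26.0598, 0) (5.1719, 40) (0, 40)]  |A|=624.6338
3. ⊥bis P1·P2 via (11.49,13.78): [(0, 0) (7.9317, 0) (13.9298, 23.2287) (5.1719, 40) (0, 40)]  |A|=414.0881
4. ⊥bis P1·P3 via (12.69,14.12): [(0, 0) (7.9317, 0) (13.9298, 23.2287) (5.1719, 40) (0, 40)]  |A|=414.0881
5. ⊥bis P1·P4 via (10.92,17.115): [(0, 0) (7.9317, 0) (11.4655, 13.685) (8.204, 34.1936) (5.1719, 40) (0, 40)]  |A|=373.2544
6. ⊥bis P1·P5 via (5.57,8.775): [(0, 6.9848) (10.6164, 10.3969) (11.4655, 13.685) (8.204, 34.1936) (5.1719, 40) (0, 40)]  |A|=294.9449
7. canonical 6-gon: [(0, 6.9848) (10.6164, 10.3969) (11.4655, 13.685) (8.204, 34.1936) (5.1719, 40) (0, 40)]
8. shoelace: 294.9449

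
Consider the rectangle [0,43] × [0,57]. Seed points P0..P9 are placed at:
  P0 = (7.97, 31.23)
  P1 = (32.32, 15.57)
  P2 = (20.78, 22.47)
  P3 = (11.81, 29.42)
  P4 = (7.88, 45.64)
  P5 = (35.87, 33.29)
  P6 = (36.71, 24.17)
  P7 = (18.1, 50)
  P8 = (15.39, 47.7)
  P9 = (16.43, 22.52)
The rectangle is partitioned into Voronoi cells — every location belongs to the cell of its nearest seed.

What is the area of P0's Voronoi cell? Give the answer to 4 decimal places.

1. box [0,43]×[0,57]: [(0, 0) (43, 0) (43, 57) (0, 57)]
2. ⊥bis P0·P1 via (20.145,23.4): [(0, 0) (5.096, 0) (41.7539, 57) (0, 57)]  |A|=1335.2203
3. ⊥bis P0·P2 via (14.375,26.85): [(0, 5.829) (34.9928, 57) (0, 57)]  |A|=895.3078
4. ⊥bis P0·P3 via (9.89,30.325): [(0, 9.3429) (22.4634, 57) (0, 57)]  |A|=535.2696
5. ⊥bis P0·P4 via (7.925,38.435): [(0, 38.3855) (0, 9.3429) (13.7298, 38.4713)]  |A|=199.3741
6. ⊥bis P0·P5 via (21.92,32.26): [(0, 38.3855) (0, 9.3429) (13.7298, 38.4713)]  |A|=199.3741
7. ⊥bis P0·P6 via (22.34,27.7): [(0, 38.3855) (0, 9.3429) (13.7298, 38.4713)]  |A|=199.3741
8. ⊥bis P0·P7 via (13.035,40.615): [(0, 38.3855) (0, 9.3429) (13.7298, 38.4713)]  |A|=199.3741
9. ⊥bis P0·P8 via (11.68,39.465): [(0, 38.3855) (0, 9.3429) (13.7298, 38.4713)]  |A|=199.3741
10. ⊥bis P0·P9 via (12.2,26.875): [(0, 38.3855) (0, 15.0252) (4.94, 19.8234) (13.7298, 38.4713)]  |A|=185.3388
11. canonical 4-gon: [(0, 38.3855) (0, 15.0252) (4.94, 19.8234) (13.7298, 38.4713)]
12. shoelace: 185.3388

Area of P0's cell: 185.3388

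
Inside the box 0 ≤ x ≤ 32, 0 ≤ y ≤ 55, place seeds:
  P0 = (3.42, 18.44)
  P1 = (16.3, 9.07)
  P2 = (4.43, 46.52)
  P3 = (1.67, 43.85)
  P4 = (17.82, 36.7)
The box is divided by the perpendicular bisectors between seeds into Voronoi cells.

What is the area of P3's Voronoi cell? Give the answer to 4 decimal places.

1. box [0,32]×[0,55]: [(0, 0) (32, 0) (32, 55) (0, 55)]
2. ⊥bis P3·P0 via (2.545,31.145): [(0, 30.9697) (32, 33.1736) (32, 55) (0, 55)]  |A|=733.7071
3. ⊥bis P3·P1 via (8.985,26.46): [(0, 30.9697) (23.5641, 32.5926) (32, 36.1411) (32, 55) (0, 55)]  |A|=721.1901
4. ⊥bis P3·P2 via (3.05,45.185): [(0, 48.3378) (0, 30.9697) (15.7522, 32.0546)]  |A|=136.7932
5. ⊥bis P3·P4 via (9.745,40.275): [(9.1343, 38.8956) (0, 48.3378) (0, 30.9697) (5.8022, 31.3693)]  |A|=100.4916
6. canonical 4-gon: [(9.1343, 38.8956) (0, 48.3378) (0, 30.9697) (5.8022, 31.3693)]
7. shoelace: 100.4916

Area of P3's cell: 100.4916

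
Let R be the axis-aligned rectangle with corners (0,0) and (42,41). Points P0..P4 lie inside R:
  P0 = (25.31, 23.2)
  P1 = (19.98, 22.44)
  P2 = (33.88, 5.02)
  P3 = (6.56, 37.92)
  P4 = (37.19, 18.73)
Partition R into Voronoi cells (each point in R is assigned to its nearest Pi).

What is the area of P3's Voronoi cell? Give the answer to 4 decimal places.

Area of P3's cell: 283.8721

1. box [0,42]×[0,41]: [(0, 0) (42, 0) (42, 41) (0, 41)]
2. ⊥bis P3·P0 via (15.935,30.56): [(0, 10.2624) (24.1311, 41) (0, 41)]  |A|=370.8665
3. ⊥bis P3·P1 via (13.27,30.18): [(0, 18.6759) (20.6796, 36.6036) (24.1311, 41) (0, 41)]  |A|=283.8721
4. ⊥bis P3·P2 via (20.22,21.47): [(0, 18.6759) (20.6796, 36.6036) (24.1311, 41) (0, 41)]  |A|=283.8721
5. ⊥bis P3·P4 via (21.875,28.325): [(0, 18.6759) (20.6796, 36.6036) (24.1311, 41) (0, 41)]  |A|=283.8721
6. canonical 4-gon: [(0, 18.6759) (20.6796, 36.6036) (24.1311, 41) (0, 41)]
7. shoelace: 283.8721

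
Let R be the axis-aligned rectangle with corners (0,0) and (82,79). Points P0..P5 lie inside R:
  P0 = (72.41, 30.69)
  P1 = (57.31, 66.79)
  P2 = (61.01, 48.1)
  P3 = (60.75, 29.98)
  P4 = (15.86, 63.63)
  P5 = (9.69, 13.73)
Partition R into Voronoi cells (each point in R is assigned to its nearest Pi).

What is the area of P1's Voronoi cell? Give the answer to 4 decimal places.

Area of P1's cell: 979.3573

1. box [0,82]×[0,79]: [(0, 0) (82, 0) (82, 79) (0, 79)]
2. ⊥bis P1·P0 via (64.86,48.74): [(0, 21.6102) (82, 55.9094) (82, 79) (0, 79)]  |A|=3299.6982
3. ⊥bis P1·P2 via (59.16,57.445): [(0, 45.7333) (82, 61.9666) (82, 79) (0, 79)]  |A|=2062.3064
4. ⊥bis P1·P3 via (59.03,48.385): [(0, 45.7333) (82, 61.9666) (82, 79) (0, 79)]  |A|=2062.3064
5. ⊥bis P1·P4 via (36.585,65.21): [(37.5038, 53.1578) (82, 61.9666) (82, 79) (35.5337, 79)]  |A|=979.3573
6. ⊥bis P1·P5 via (33.5,40.26): [(37.5038, 53.1578) (82, 61.9666) (82, 79) (35.5337, 79)]  |A|=979.3573
7. canonical 4-gon: [(37.5038, 53.1578) (82, 61.9666) (82, 79) (35.5337, 79)]
8. shoelace: 979.3573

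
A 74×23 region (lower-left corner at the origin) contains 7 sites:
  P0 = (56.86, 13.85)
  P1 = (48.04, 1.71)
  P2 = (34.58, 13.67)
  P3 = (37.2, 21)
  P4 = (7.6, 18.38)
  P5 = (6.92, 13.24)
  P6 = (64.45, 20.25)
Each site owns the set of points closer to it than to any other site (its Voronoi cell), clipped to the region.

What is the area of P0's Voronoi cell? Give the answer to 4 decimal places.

1. box [0,74]×[0,23]: [(0, 0) (74, 0) (74, 23) (0, 23)]
2. ⊥bis P0·P1 via (52.45,7.78): [(63.1585, 0) (74, 0) (74, 23) (31.5009, 23)]  |A|=613.4163
3. ⊥bis P0·P2 via (45.72,13.76): [(45.7289, 12.6631) (63.1585, 0) (74, 0) (74, 23) (45.6454, 23)]  |A|=540.3113
4. ⊥bis P0·P3 via (47.03,17.425): [(45.7195, 13.8216) (45.7289, 12.6631) (63.1585, 0) (74, 0) (74, 23) (49.0575, 23)]  |A|=524.6521
5. ⊥bis P0·P4 via (32.23,16.115): [(45.7195, 13.8216) (45.7289, 12.6631) (63.1585, 0) (74, 0) (74, 23) (49.0575, 23)]  |A|=524.6521
6. ⊥bis P0·P5 via (31.89,13.545): [(45.7195, 13.8216) (45.7289, 12.6631) (63.1585, 0) (74, 0) (74, 23) (49.0575, 23)]  |A|=524.6521
7. ⊥bis P0·P6 via (60.655,17.05): [(45.7195, 13.8216) (45.7289, 12.6631) (63.1585, 0) (74, 0) (74, 1.2237) (55.6379, 23) (49.0575, 23)]  |A|=324.7222
8. canonical 7-gon: [(45.7195, 13.8216) (45.7289, 12.6631) (63.1585, 0) (74, 0) (74, 1.2237) (55.6379, 23) (49.0575, 23)]
9. shoelace: 324.7222

Area of P0's cell: 324.7222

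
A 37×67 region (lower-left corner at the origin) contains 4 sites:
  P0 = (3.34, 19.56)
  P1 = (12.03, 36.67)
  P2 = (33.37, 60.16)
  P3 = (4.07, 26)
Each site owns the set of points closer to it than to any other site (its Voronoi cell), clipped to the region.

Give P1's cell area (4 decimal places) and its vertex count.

Area of P1's cell: 1033.7483 (6 vertices)

1. box [0,37]×[0,67]: [(0, 0) (37, 0) (37, 67) (0, 67)]
2. ⊥bis P1·P0 via (7.685,28.115): [(0, 32.0181) (37, 13.2262) (37, 67) (0, 67)]  |A|=1641.9798
3. ⊥bis P1·P2 via (22.7,48.415): [(0, 32.0181) (37, 13.2262) (37, 35.4239) (2.2426, 67) (0, 67)]  |A|=1093.2269
4. ⊥bis P1·P3 via (8.05,31.335): [(0, 37.3404) (22.3507, 20.6664) (37, 13.2262) (37, 35.4239) (2.2426, 67) (0, 67)]  |A|=1033.7483
5. canonical 6-gon: [(0, 37.3404) (22.3507, 20.6664) (37, 13.2262) (37, 35.4239) (2.2426, 67) (0, 67)]
6. shoelace: 1033.7483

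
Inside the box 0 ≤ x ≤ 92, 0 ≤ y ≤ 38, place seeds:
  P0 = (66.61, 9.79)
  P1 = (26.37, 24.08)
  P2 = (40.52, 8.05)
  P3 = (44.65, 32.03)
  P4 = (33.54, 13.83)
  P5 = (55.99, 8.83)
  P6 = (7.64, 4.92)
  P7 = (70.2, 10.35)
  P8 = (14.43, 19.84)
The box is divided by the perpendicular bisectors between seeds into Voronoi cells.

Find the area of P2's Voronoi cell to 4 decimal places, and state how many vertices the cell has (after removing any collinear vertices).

Area of P2's cell: 236.6690 (4 vertices)

1. box [0,92]×[0,38]: [(0, 0) (92, 0) (92, 38) (0, 38)]
2. ⊥bis P2·P0 via (53.565,8.92): [(0, 0) (54.1599, 0) (51.6256, 38) (0, 38)]  |A|=2009.9242
3. ⊥bis P2·P1 via (33.445,16.065): [(15.2456, 0) (54.1599, 0) (51.9964, 32.4407)]  |A|=631.203
4. ⊥bis P2·P3 via (42.585,20.04): [(38.7051, 20.7082) (15.2456, 0) (54.1599, 0) (52.9423, 18.2562)]  |A|=531.3891
5. ⊥bis P2·P4 via (37.03,10.94): [(44.3183, 19.7415) (27.9708, 0) (54.1599, 0) (52.9423, 18.2562)]  |A|=336.3223
6. ⊥bis P2·P5 via (48.255,8.44): [(47.7147, 19.1565) (44.3183, 19.7415) (27.9708, 0) (48.6805, 0)]  |A|=236.669
7. ⊥bis P2·P6 via (24.08,6.485): [(47.7147, 19.1565) (44.3183, 19.7415) (27.9708, 0) (48.6805, 0)]  |A|=236.669
8. ⊥bis P2·P7 via (55.36,9.2): [(47.7147, 19.1565) (44.3183, 19.7415) (27.9708, 0) (48.6805, 0)]  |A|=236.669
9. ⊥bis P2·P8 via (27.475,13.945): [(47.7147, 19.1565) (44.3183, 19.7415) (27.9708, 0) (48.6805, 0)]  |A|=236.669
10. canonical 4-gon: [(47.7147, 19.1565) (44.3183, 19.7415) (27.9708, 0) (48.6805, 0)]
11. shoelace: 236.669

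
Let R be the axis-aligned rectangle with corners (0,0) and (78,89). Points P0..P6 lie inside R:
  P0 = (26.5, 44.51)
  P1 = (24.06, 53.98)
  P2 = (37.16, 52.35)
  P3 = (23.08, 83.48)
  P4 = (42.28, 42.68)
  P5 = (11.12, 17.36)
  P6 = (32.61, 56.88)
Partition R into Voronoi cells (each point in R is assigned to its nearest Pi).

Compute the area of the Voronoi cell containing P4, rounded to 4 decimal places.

Area of P4's cell: 2307.7179

1. box [0,78]×[0,89]: [(0, 0) (78, 0) (78, 89) (0, 89)]
2. ⊥bis P4·P0 via (34.39,43.595): [(29.3343, 0) (78, 0) (78, 89) (39.6556, 89)]  |A|=3871.9492
3. ⊥bis P4·P1 via (33.17,48.33): [(35.346, 51.8386) (29.3343, 0) (78, 0) (78, 89) (58.3934, 89)]  |A|=3523.7868
4. ⊥bis P4·P2 via (39.72,47.515): [(34.5257, 44.7647) (29.3343, 0) (78, 0) (78, 67.7832)]  |A|=2562.6689
5. ⊥bis P4·P3 via (32.68,63.08): [(34.5257, 44.7647) (29.3343, 0) (78, 0) (78, 67.7832)]  |A|=2562.6689
6. ⊥bis P4·P5 via (26.7,30.02): [(34.5257, 44.7647) (32.0519, 23.4337) (51.0937, 0) (78, 0) (78, 67.7832)]  |A|=2307.7179
7. ⊥bis P4·P6 via (37.445,49.78): [(34.5257, 44.7647) (32.0519, 23.4337) (51.0937, 0) (78, 0) (78, 67.7832)]  |A|=2307.7179
8. canonical 5-gon: [(34.5257, 44.7647) (32.0519, 23.4337) (51.0937, 0) (78, 0) (78, 67.7832)]
9. shoelace: 2307.7179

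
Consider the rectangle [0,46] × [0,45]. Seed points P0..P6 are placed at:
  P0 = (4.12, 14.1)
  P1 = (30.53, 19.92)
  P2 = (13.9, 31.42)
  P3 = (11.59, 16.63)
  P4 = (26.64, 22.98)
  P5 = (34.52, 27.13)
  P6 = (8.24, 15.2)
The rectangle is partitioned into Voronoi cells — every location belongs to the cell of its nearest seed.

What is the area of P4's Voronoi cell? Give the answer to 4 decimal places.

Area of P4's cell: 143.0787

1. box [0,46]×[0,45]: [(0, 0) (46, 0) (46, 45) (0, 45)]
2. ⊥bis P4·P0 via (15.38,18.54): [(22.6906, 0) (46, 0) (46, 45) (4.9464, 45)]  |A|=1448.1671
3. ⊥bis P4·P1 via (28.585,21.45): [(19.0248, 9.2967) (46, 43.5887) (46, 45) (4.9464, 45)]  |A|=751.9106
4. ⊥bis P4·P2 via (20.27,27.2): [(15.0639, 19.3416) (19.0248, 9.2967) (46, 43.5887) (46, 45) (32.0622, 45)]  |A|=404.0366
5. ⊥bis P4·P3 via (19.115,19.805): [(17.6582, 23.2576) (21.9694, 13.0399) (46, 43.5887) (46, 45) (32.0622, 45)]  |A|=360.1391
6. ⊥bis P4·P5 via (30.58,25.055): [(25.3845, 34.9202) (17.6582, 23.2576) (21.9694, 13.0399) (30.9172, 24.4148)]  |A|=143.0787
7. ⊥bis P4·P6 via (17.44,19.09): [(25.3845, 34.9202) (17.6582, 23.2576) (21.9694, 13.0399) (30.9172, 24.4148)]  |A|=143.0787
8. canonical 4-gon: [(25.3845, 34.9202) (17.6582, 23.2576) (21.9694, 13.0399) (30.9172, 24.4148)]
9. shoelace: 143.0787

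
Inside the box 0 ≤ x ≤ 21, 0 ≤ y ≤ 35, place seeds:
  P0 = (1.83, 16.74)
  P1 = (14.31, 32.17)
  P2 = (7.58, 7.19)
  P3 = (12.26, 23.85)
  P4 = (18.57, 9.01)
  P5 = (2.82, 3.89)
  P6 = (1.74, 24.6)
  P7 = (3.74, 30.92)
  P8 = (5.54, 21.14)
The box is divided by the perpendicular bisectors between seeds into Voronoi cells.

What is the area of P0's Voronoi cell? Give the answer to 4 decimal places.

1. box [0,21]×[0,35]: [(0, 0) (21, 0) (21, 35) (0, 35)]
2. ⊥bis P0·P1 via (8.07,24.455): [(0, 30.9821) (0, 0) (21, 0) (21, 13.997)]  |A|=472.2812
3. ⊥bis P0·P2 via (4.705,11.965): [(15.4865, 18.4565) (0, 30.9821) (0, 9.1321)]  |A|=169.1895
4. ⊥bis P0·P3 via (7.045,20.295): [(10.3901, 15.388) (0, 30.6296) (0, 9.1321)]  |A|=111.6803
5. ⊥bis P0·P4 via (10.2,12.875): [(10.3901, 15.388) (0, 30.6296) (0, 9.1321)]  |A|=111.6803
6. ⊥bis P0·P5 via (2.325,10.315): [(1.9117, 10.2832) (10.3901, 15.388) (0, 30.6296) (0, 10.1359)]  |A|=110.7209
7. ⊥bis P0·P6 via (1.785,20.67): [(1.9117, 10.2832) (10.3901, 15.388) (6.7506, 20.7269) (0, 20.6496) (0, 10.1359)]  |A|=77.0351
8. ⊥bis P0·P7 via (2.785,23.83): [(1.9117, 10.2832) (10.3901, 15.388) (6.7506, 20.7269) (0, 20.6496) (0, 10.1359)]  |A|=77.0351
9. ⊥bis P0·P8 via (3.685,18.94): [(1.9117, 10.2832) (8.936, 14.5125) (1.6353, 20.6683) (0, 20.6496) (0, 10.1359)]  |A|=55.602
10. canonical 5-gon: [(1.9117, 10.2832) (8.936, 14.5125) (1.6353, 20.6683) (0, 20.6496) (0, 10.1359)]
11. shoelace: 55.602

Area of P0's cell: 55.6020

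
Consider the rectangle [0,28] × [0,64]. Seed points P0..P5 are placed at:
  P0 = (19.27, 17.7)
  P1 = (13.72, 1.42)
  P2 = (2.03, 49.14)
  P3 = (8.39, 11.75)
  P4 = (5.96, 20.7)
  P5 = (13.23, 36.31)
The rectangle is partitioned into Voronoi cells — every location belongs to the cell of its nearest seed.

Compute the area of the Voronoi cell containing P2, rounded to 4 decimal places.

1. box [0,28]×[0,64]: [(0, 0) (28, 0) (28, 64) (0, 64)]
2. ⊥bis P2·P0 via (10.65,33.42): [(0, 27.5801) (28, 42.9338) (28, 64) (0, 64)]  |A|=804.8051
3. ⊥bis P2·P1 via (7.875,25.28): [(0, 27.5801) (28, 42.9338) (28, 64) (0, 64)]  |A|=804.8051
4. ⊥bis P2·P3 via (5.21,30.445): [(0, 29.5588) (5.2312, 30.4486) (28, 42.9338) (28, 64) (0, 64)]  |A|=799.6298
5. ⊥bis P2·P4 via (3.995,34.92): [(0, 34.3679) (16.5492, 36.6548) (28, 42.9338) (28, 64) (0, 64)]  |A|=748.6385
6. ⊥bis P2·P5 via (7.63,42.725): [(0, 36.0644) (28, 60.5071) (28, 64) (0, 64)]  |A|=439.9999
7. canonical 4-gon: [(0, 36.0644) (28, 60.5071) (28, 64) (0, 64)]
8. shoelace: 439.9999

Area of P2's cell: 439.9999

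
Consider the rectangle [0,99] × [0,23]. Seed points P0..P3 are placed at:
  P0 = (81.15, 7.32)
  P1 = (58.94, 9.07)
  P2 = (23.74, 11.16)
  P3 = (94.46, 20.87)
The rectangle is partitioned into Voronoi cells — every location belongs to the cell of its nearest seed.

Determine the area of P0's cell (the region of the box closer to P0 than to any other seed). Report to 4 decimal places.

Area of P0's cell: 458.3655

1. box [0,99]×[0,23]: [(0, 0) (99, 0) (99, 23) (0, 23)]
2. ⊥bis P0·P1 via (70.045,8.195): [(69.3993, 0) (99, 0) (99, 23) (71.2115, 23)]  |A|=659.9755
3. ⊥bis P0·P2 via (52.445,9.24): [(69.3993, 0) (99, 0) (99, 23) (71.2115, 23)]  |A|=659.9755
4. ⊥bis P0·P3 via (87.805,14.095): [(69.3993, 0) (99, 0) (99, 3.0983) (78.7394, 23) (71.2115, 23)]  |A|=458.3655
5. canonical 5-gon: [(69.3993, 0) (99, 0) (99, 3.0983) (78.7394, 23) (71.2115, 23)]
6. shoelace: 458.3655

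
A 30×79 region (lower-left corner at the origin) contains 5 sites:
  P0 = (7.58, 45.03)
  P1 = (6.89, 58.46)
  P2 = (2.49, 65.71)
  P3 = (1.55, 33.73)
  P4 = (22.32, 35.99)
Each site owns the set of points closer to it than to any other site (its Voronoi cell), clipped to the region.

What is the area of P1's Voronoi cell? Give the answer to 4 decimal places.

Area of P1's cell: 467.1869

1. box [0,30]×[0,79]: [(0, 0) (30, 0) (30, 79) (0, 79)]
2. ⊥bis P1·P0 via (7.235,51.745): [(0, 51.3733) (30, 52.9146) (30, 79) (0, 79)]  |A|=805.6816
3. ⊥bis P1·P2 via (4.69,62.085): [(0, 59.2387) (0, 51.3733) (30, 52.9146) (30, 77.4456)]  |A|=485.9447
4. ⊥bis P1·P3 via (4.22,46.095): [(0, 59.2387) (0, 51.3733) (30, 52.9146) (30, 77.4456)]  |A|=485.9447
5. ⊥bis P1·P4 via (14.605,47.225): [(0, 59.2387) (0, 51.3733) (22.3156, 52.5198) (30, 57.7966) (30, 77.4456)]  |A|=467.1869
6. canonical 5-gon: [(0, 59.2387) (0, 51.3733) (22.3156, 52.5198) (30, 57.7966) (30, 77.4456)]
7. shoelace: 467.1869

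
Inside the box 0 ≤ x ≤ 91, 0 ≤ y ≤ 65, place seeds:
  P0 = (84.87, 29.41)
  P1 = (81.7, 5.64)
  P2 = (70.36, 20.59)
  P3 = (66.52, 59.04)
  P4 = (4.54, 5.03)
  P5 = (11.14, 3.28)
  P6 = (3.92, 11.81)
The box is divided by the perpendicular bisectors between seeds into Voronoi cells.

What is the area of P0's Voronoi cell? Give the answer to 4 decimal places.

Area of P0's cell: 507.6840

1. box [0,91]×[0,65]: [(0, 0) (91, 0) (91, 65) (0, 65)]
2. ⊥bis P0·P1 via (83.285,17.525): [(0, 28.632) (91, 16.4961) (91, 65) (0, 65)]  |A|=3861.6706
3. ⊥bis P0·P2 via (77.615,25): [(82.0594, 17.6885) (91, 16.4961) (91, 65) (53.3007, 65)]  |A|=1108.6329
4. ⊥bis P0·P3 via (75.695,44.225): [(68.5999, 39.831) (82.0594, 17.6885) (91, 16.4961) (91, 53.7035)]  |A|=507.684
5. ⊥bis P0·P4 via (44.705,17.22): [(68.5999, 39.831) (82.0594, 17.6885) (91, 16.4961) (91, 53.7035)]  |A|=507.684
6. ⊥bis P0·P5 via (48.005,16.345): [(68.5999, 39.831) (82.0594, 17.6885) (91, 16.4961) (91, 53.7035)]  |A|=507.684
7. ⊥bis P0·P6 via (44.395,20.61): [(68.5999, 39.831) (82.0594, 17.6885) (91, 16.4961) (91, 53.7035)]  |A|=507.684
8. canonical 4-gon: [(68.5999, 39.831) (82.0594, 17.6885) (91, 16.4961) (91, 53.7035)]
9. shoelace: 507.684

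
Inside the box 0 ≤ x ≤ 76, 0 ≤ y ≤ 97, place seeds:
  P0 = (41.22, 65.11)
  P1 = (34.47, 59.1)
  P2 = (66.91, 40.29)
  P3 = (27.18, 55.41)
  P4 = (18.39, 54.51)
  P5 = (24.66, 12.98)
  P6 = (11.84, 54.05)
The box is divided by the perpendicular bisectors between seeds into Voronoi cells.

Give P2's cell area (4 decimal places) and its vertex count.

Area of P2's cell: 1602.8503 (6 vertices)

1. box [0,76]×[0,97]: [(0, 0) (76, 0) (76, 97) (0, 97)]
2. ⊥bis P2·P0 via (54.065,52.7): [(3.1497, 0) (76, 0) (76, 75.4039)]  |A|=2746.5973
3. ⊥bis P2·P1 via (50.69,49.695): [(49.9819, 48.4737) (21.8749, 0) (76, 0) (76, 75.4039)]  |A|=2292.7579
4. ⊥bis P2·P3 via (47.045,47.85): [(49.9819, 48.4737) (42.1269, 34.9269) (28.8348, 0) (76, 0) (76, 75.4039)]  |A|=2171.2138
5. ⊥bis P2·P4 via (42.65,47.4): [(49.9819, 48.4737) (42.1269, 34.9269) (28.8348, 0) (76, 0) (76, 75.4039)]  |A|=2171.2138
6. ⊥bis P2·P5 via (45.785,26.635): [(49.9819, 48.4737) (42.1269, 34.9269) (41.4963, 33.2699) (63.0016, 0) (76, 0) (76, 75.4039)]  |A|=1602.8503
7. ⊥bis P2·P6 via (39.375,47.17): [(49.9819, 48.4737) (42.1269, 34.9269) (41.4963, 33.2699) (63.0016, 0) (76, 0) (76, 75.4039)]  |A|=1602.8503
8. canonical 6-gon: [(49.9819, 48.4737) (42.1269, 34.9269) (41.4963, 33.2699) (63.0016, 0) (76, 0) (76, 75.4039)]
9. shoelace: 1602.8503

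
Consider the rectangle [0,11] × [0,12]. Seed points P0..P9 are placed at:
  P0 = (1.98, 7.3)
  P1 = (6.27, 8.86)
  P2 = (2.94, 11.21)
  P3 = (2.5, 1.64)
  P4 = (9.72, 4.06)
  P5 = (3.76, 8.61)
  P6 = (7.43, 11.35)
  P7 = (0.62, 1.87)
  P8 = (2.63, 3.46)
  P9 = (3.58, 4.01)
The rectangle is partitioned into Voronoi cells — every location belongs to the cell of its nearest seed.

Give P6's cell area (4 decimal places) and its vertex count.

Area of P6's cell: 14.3351 (5 vertices)

1. box [0,11]×[0,12]: [(0, 0) (11, 0) (11, 12) (0, 12)]
2. ⊥bis P6·P0 via (4.705,9.325): [(11, 0.854) (11, 12) (2.7172, 12)]  |A|=46.1605
3. ⊥bis P6·P1 via (6.85,10.105): [(11, 8.1717) (11, 12) (2.7823, 12)]  |A|=15.7301
4. ⊥bis P6·P2 via (5.185,11.28): [(5.1976, 10.8748) (11, 8.1717) (11, 12) (5.1626, 12)]  |A|=14.3909
5. ⊥bis P6·P3 via (4.965,6.495): [(5.1976, 10.8748) (11, 8.1717) (11, 12) (5.1626, 12)]  |A|=14.3909
6. ⊥bis P6·P4 via (8.575,7.705): [(5.1976, 10.8748) (10.6217, 8.3479) (11, 8.4668) (11, 12) (5.1626, 12)]  |A|=14.3351
7. ⊥bis P6·P5 via (5.595,9.98): [(5.1976, 10.8748) (10.6217, 8.3479) (11, 8.4668) (11, 12) (5.1626, 12)]  |A|=14.3351
8. ⊥bis P6·P7 via (4.025,6.61): [(5.1976, 10.8748) (10.6217, 8.3479) (11, 8.4668) (11, 12) (5.1626, 12)]  |A|=14.3351
9. ⊥bis P6·P8 via (5.03,7.405): [(5.1976, 10.8748) (10.6217, 8.3479) (11, 8.4668) (11, 12) (5.1626, 12)]  |A|=14.3351
10. ⊥bis P6·P9 via (5.505,7.68): [(5.1976, 10.8748) (10.6217, 8.3479) (11, 8.4668) (11, 12) (5.1626, 12)]  |A|=14.3351
11. canonical 5-gon: [(5.1976, 10.8748) (10.6217, 8.3479) (11, 8.4668) (11, 12) (5.1626, 12)]
12. shoelace: 14.3351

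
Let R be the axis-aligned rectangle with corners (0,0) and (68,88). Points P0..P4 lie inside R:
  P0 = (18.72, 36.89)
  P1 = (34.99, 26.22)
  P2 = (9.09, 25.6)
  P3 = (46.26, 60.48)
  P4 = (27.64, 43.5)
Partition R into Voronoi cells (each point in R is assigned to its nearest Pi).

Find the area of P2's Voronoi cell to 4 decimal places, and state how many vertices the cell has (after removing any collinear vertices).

Area of P2's cell: 750.8798 (4 vertices)

1. box [0,68]×[0,88]: [(0, 0) (68, 0) (68, 88) (0, 88)]
2. ⊥bis P2·P0 via (13.905,31.245): [(0, 43.1055) (0, 0) (50.536, 0)]  |A|=1089.1889
3. ⊥bis P2·P1 via (22.04,25.91): [(22.0792, 24.2727) (0, 43.1055) (0, 0) (22.6602, 0)]  |A|=750.8798
4. ⊥bis P2·P3 via (27.675,43.04): [(22.0792, 24.2727) (0, 43.1055) (0, 0) (22.6602, 0)]  |A|=750.8798
5. ⊥bis P2·P4 via (18.365,34.55): [(22.0792, 24.2727) (0, 43.1055) (0, 0) (22.6602, 0)]  |A|=750.8798
6. canonical 4-gon: [(22.0792, 24.2727) (0, 43.1055) (0, 0) (22.6602, 0)]
7. shoelace: 750.8798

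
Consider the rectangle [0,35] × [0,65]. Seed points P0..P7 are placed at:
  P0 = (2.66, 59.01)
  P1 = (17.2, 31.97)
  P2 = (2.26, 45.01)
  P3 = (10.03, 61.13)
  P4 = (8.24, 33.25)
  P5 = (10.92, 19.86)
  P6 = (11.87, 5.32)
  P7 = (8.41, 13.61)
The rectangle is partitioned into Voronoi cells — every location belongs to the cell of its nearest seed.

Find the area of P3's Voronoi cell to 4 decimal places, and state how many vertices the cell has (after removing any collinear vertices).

1. box [0,35]×[0,65]: [(0, 0) (35, 0) (35, 65) (0, 65)]
2. ⊥bis P3·P0 via (6.345,60.07): [(23.6243, 0) (35, 0) (35, 65) (4.9269, 65)]  |A|=1347.0871
3. ⊥bis P3·P1 via (13.615,46.55): [(10.4574, 45.7736) (35, 51.8082) (35, 65) (4.9269, 65)]  |A|=450.9791
4. ⊥bis P3·P2 via (6.145,53.07): [(8.7149, 51.8313) (17.6257, 47.5362) (35, 51.8082) (35, 65) (4.9269, 65)]  |A|=427.7316
5. ⊥bis P3·P4 via (9.135,47.19): [(8.7149, 51.8313) (17.6257, 47.5362) (35, 51.8082) (35, 65) (4.9269, 65)]  |A|=427.7316
6. ⊥bis P3·P5 via (10.475,40.495): [(8.7149, 51.8313) (17.6257, 47.5362) (35, 51.8082) (35, 65) (4.9269, 65)]  |A|=427.7316
7. ⊥bis P3·P6 via (10.95,33.225): [(8.7149, 51.8313) (17.6257, 47.5362) (35, 51.8082) (35, 65) (4.9269, 65)]  |A|=427.7316
8. ⊥bis P3·P7 via (9.22,37.37): [(8.7149, 51.8313) (17.6257, 47.5362) (35, 51.8082) (35, 65) (4.9269, 65)]  |A|=427.7316
9. canonical 5-gon: [(8.7149, 51.8313) (17.6257, 47.5362) (35, 51.8082) (35, 65) (4.9269, 65)]
10. shoelace: 427.7316

Area of P3's cell: 427.7316 (5 vertices)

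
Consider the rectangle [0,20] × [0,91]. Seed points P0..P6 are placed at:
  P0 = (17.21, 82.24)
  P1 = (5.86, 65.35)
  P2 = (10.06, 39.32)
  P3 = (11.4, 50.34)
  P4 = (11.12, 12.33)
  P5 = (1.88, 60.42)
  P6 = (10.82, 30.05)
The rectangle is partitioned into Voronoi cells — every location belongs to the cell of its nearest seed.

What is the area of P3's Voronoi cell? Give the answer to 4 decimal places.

Area of P3's cell: 241.8610

1. box [0,20]×[0,91]: [(0, 0) (20, 0) (20, 91) (0, 91)]
2. ⊥bis P3·P0 via (14.305,66.29): [(0, 68.8954) (0, 0) (20, 0) (20, 65.2528)]  |A|=1341.4815
3. ⊥bis P3·P1 via (8.63,57.845): [(0, 54.6598) (0, 0) (20, 0) (20, 62.0415)]  |A|=1167.013
4. ⊥bis P3·P2 via (10.73,44.83): [(0, 54.6598) (0, 46.1347) (20, 43.7028) (20, 62.0415)]  |A|=268.6377
5. ⊥bis P3·P4 via (11.26,31.335): [(0, 54.6598) (0, 46.1347) (20, 43.7028) (20, 62.0415)]  |A|=268.6377
6. ⊥bis P3·P5 via (6.64,55.38): [(9.6477, 58.2206) (0, 49.1089) (0, 46.1347) (20, 43.7028) (20, 62.0415)]  |A|=241.861
7. ⊥bis P3·P6 via (11.11,40.195): [(9.6477, 58.2206) (0, 49.1089) (0, 46.1347) (20, 43.7028) (20, 62.0415)]  |A|=241.861
8. canonical 5-gon: [(9.6477, 58.2206) (0, 49.1089) (0, 46.1347) (20, 43.7028) (20, 62.0415)]
9. shoelace: 241.861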